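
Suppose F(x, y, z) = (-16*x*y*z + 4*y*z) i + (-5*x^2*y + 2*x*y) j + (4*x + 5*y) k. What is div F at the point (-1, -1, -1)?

-23

∂F₁/∂x = -16*y*z
∂F₂/∂y = -5*x^2 + 2*x
∂F₃/∂z = 0
∇·F = -5*x^2 + 2*x - 16*y*z
At (-1, -1, -1): -23.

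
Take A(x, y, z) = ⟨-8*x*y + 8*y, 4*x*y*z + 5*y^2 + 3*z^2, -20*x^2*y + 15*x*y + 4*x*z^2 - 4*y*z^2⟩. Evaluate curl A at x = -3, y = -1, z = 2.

(∇×A)₁ = ∂A₃/∂y − ∂A₂/∂z = -20*x^2 - 4*x*y + 15*x - 4*z^2 - 6*z
(∇×A)₂ = ∂A₁/∂z − ∂A₃/∂x = 40*x*y - 15*y - 4*z^2
(∇×A)₃ = ∂A₂/∂x − ∂A₁/∂y = 8*x + 4*y*z - 8
∇×A = (-20*x^2 - 4*x*y + 15*x - 4*z^2 - 6*z, 40*x*y - 15*y - 4*z^2, 8*x + 4*y*z - 8)
At (-3, -1, 2): (-265, 119, -40).

(-265, 119, -40)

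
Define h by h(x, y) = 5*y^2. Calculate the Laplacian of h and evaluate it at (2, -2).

∂²h/∂x² = 0
∂²h/∂y² = 10
∇²h = 10
At (2, -2): 10.

10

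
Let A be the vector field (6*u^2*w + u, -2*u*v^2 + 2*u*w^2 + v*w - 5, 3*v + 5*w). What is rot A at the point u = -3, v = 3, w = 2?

(∇×A)₁ = ∂A₃/∂v − ∂A₂/∂w = -4*u*w - v + 3
(∇×A)₂ = ∂A₁/∂w − ∂A₃/∂u = 6*u^2
(∇×A)₃ = ∂A₂/∂u − ∂A₁/∂v = -2*v^2 + 2*w^2
∇×A = (-4*u*w - v + 3, 6*u^2, -2*v^2 + 2*w^2)
At (-3, 3, 2): (24, 54, -10).

(24, 54, -10)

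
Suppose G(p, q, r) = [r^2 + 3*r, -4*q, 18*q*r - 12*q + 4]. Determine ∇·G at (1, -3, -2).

∂G₁/∂p = 0
∂G₂/∂q = -4
∂G₃/∂r = 18*q
∇·G = 18*q - 4
At (1, -3, -2): -58.

-58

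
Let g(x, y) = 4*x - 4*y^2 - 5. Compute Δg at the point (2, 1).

∂²g/∂x² = 0
∂²g/∂y² = -8
∇²g = -8
At (2, 1): -8.

-8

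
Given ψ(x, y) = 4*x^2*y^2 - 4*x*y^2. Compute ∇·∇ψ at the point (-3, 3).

∂²ψ/∂x² = 8*y^2
∂²ψ/∂y² = 8*x*(x - 1)
∇²ψ = 8*x^2 - 8*x + 8*y^2
At (-3, 3): 168.

168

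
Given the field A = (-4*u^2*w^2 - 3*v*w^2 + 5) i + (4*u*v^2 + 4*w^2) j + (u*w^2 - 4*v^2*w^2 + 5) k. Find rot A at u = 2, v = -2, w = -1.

(∇×A)₁ = ∂A₃/∂v − ∂A₂/∂w = -8*v*w^2 - 8*w
(∇×A)₂ = ∂A₁/∂w − ∂A₃/∂u = -8*u^2*w - 6*v*w - w^2
(∇×A)₃ = ∂A₂/∂u − ∂A₁/∂v = 4*v^2 + 3*w^2
∇×A = (-8*v*w^2 - 8*w, -8*u^2*w - 6*v*w - w^2, 4*v^2 + 3*w^2)
At (2, -2, -1): (24, 19, 19).

(24, 19, 19)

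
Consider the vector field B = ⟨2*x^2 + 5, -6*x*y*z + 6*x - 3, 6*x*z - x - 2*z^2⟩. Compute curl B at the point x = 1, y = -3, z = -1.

(∇×B)₁ = ∂B₃/∂y − ∂B₂/∂z = 6*x*y
(∇×B)₂ = ∂B₁/∂z − ∂B₃/∂x = -6*z + 1
(∇×B)₃ = ∂B₂/∂x − ∂B₁/∂y = -6*y*z + 6
∇×B = (6*x*y, -6*z + 1, -6*y*z + 6)
At (1, -3, -1): (-18, 7, -12).

(-18, 7, -12)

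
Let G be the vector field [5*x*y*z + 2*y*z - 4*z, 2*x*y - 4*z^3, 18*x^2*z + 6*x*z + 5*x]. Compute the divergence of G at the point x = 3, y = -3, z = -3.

231

∂G₁/∂x = 5*y*z
∂G₂/∂y = 2*x
∂G₃/∂z = 18*x^2 + 6*x
∇·G = 18*x^2 + 8*x + 5*y*z
At (3, -3, -3): 231.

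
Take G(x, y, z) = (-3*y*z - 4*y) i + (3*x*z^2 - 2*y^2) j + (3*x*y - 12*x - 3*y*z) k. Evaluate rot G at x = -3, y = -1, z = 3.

(∇×G)₁ = ∂G₃/∂y − ∂G₂/∂z = -6*x*z + 3*x - 3*z
(∇×G)₂ = ∂G₁/∂z − ∂G₃/∂x = -6*y + 12
(∇×G)₃ = ∂G₂/∂x − ∂G₁/∂y = 3*z^2 + 3*z + 4
∇×G = (-6*x*z + 3*x - 3*z, -6*y + 12, 3*z^2 + 3*z + 4)
At (-3, -1, 3): (36, 18, 40).

(36, 18, 40)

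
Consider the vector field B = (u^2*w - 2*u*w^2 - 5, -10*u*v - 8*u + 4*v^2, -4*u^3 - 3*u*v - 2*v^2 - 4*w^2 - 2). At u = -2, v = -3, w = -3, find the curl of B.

(18, 19, 22)

(∇×B)₁ = ∂B₃/∂v − ∂B₂/∂w = -3*u - 4*v
(∇×B)₂ = ∂B₁/∂w − ∂B₃/∂u = 13*u^2 - 4*u*w + 3*v
(∇×B)₃ = ∂B₂/∂u − ∂B₁/∂v = -10*v - 8
∇×B = (-3*u - 4*v, 13*u^2 - 4*u*w + 3*v, -10*v - 8)
At (-2, -3, -3): (18, 19, 22).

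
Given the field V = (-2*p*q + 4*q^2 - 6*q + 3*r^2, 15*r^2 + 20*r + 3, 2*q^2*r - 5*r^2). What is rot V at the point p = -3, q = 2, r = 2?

(∇×V)₁ = ∂V₃/∂q − ∂V₂/∂r = 4*q*r - 30*r - 20
(∇×V)₂ = ∂V₁/∂r − ∂V₃/∂p = 6*r
(∇×V)₃ = ∂V₂/∂p − ∂V₁/∂q = 2*p - 8*q + 6
∇×V = (4*q*r - 30*r - 20, 6*r, 2*p - 8*q + 6)
At (-3, 2, 2): (-64, 12, -16).

(-64, 12, -16)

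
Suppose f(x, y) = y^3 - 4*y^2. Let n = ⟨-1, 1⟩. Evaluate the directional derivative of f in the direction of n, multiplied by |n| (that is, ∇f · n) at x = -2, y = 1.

-5

∂f/∂x = 0
∂f/∂y = 3*y^2 - 8*y
∇f at (-2, 1) = (0, -5)
∇f · n = (0)(-1) + (-5)(1) = -5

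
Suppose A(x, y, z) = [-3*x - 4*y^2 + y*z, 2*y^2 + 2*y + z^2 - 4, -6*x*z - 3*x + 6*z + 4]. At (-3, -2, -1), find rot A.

(2, -5, -15)

(∇×A)₁ = ∂A₃/∂y − ∂A₂/∂z = -2*z
(∇×A)₂ = ∂A₁/∂z − ∂A₃/∂x = y + 6*z + 3
(∇×A)₃ = ∂A₂/∂x − ∂A₁/∂y = 8*y - z
∇×A = (-2*z, y + 6*z + 3, 8*y - z)
At (-3, -2, -1): (2, -5, -15).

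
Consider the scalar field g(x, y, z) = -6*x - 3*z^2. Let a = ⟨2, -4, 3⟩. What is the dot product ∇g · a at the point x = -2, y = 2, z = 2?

-48

∂g/∂x = -6
∂g/∂y = 0
∂g/∂z = -6*z
∇g at (-2, 2, 2) = (-6, 0, -12)
∇g · a = (-6)(2) + (0)(-4) + (-12)(3) = -48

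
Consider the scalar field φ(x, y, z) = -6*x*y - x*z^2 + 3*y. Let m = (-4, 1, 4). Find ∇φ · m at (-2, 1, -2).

∂φ/∂x = -6*y - z^2
∂φ/∂y = -6*x + 3
∂φ/∂z = -2*x*z
∇φ at (-2, 1, -2) = (-10, 15, -8)
∇φ · m = (-10)(-4) + (15)(1) + (-8)(4) = 23

23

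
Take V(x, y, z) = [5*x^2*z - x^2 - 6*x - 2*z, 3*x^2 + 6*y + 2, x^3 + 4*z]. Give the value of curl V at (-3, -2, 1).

(0, 16, -18)

(∇×V)₁ = ∂V₃/∂y − ∂V₂/∂z = 0
(∇×V)₂ = ∂V₁/∂z − ∂V₃/∂x = 2*x^2 - 2
(∇×V)₃ = ∂V₂/∂x − ∂V₁/∂y = 6*x
∇×V = (0, 2*x^2 - 2, 6*x)
At (-3, -2, 1): (0, 16, -18).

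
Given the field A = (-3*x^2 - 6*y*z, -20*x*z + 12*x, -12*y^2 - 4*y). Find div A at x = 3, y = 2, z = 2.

-18

∂A₁/∂x = -6*x
∂A₂/∂y = 0
∂A₃/∂z = 0
∇·A = -6*x
At (3, 2, 2): -18.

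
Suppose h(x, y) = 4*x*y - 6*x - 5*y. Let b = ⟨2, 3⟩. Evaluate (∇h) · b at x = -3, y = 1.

-55

∂h/∂x = 4*y - 6
∂h/∂y = 4*x - 5
∇h at (-3, 1) = (-2, -17)
∇h · b = (-2)(2) + (-17)(3) = -55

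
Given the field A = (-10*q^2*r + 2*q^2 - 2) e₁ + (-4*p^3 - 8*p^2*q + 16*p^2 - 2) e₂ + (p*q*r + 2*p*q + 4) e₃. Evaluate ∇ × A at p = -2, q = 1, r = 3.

(∇×A)₁ = ∂A₃/∂q − ∂A₂/∂r = p*r + 2*p
(∇×A)₂ = ∂A₁/∂r − ∂A₃/∂p = -10*q^2 - q*r - 2*q
(∇×A)₃ = ∂A₂/∂p − ∂A₁/∂q = -12*p^2 - 16*p*q + 32*p + 20*q*r - 4*q
∇×A = (p*r + 2*p, -10*q^2 - q*r - 2*q, -12*p^2 - 16*p*q + 32*p + 20*q*r - 4*q)
At (-2, 1, 3): (-10, -15, -24).

(-10, -15, -24)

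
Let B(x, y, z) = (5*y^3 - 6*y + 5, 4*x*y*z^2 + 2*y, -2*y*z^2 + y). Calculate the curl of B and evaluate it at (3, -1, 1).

(23, 0, -13)

(∇×B)₁ = ∂B₃/∂y − ∂B₂/∂z = -8*x*y*z - 2*z^2 + 1
(∇×B)₂ = ∂B₁/∂z − ∂B₃/∂x = 0
(∇×B)₃ = ∂B₂/∂x − ∂B₁/∂y = -15*y^2 + 4*y*z^2 + 6
∇×B = (-8*x*y*z - 2*z^2 + 1, 0, -15*y^2 + 4*y*z^2 + 6)
At (3, -1, 1): (23, 0, -13).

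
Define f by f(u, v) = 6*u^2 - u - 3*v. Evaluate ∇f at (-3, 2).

∂f/∂u = 12*u - 1
∂f/∂v = -3
∇f = (12*u - 1, -3)
At (-3, 2): (-37, -3).

(-37, -3)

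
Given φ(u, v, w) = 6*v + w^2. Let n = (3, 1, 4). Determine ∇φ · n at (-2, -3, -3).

-18

∂φ/∂u = 0
∂φ/∂v = 6
∂φ/∂w = 2*w
∇φ at (-2, -3, -3) = (0, 6, -6)
∇φ · n = (0)(3) + (6)(1) + (-6)(4) = -18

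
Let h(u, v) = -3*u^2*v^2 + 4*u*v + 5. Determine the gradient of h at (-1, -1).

(2, 2)

∂h/∂u = -6*u*v^2 + 4*v
∂h/∂v = -6*u^2*v + 4*u
∇h = (-6*u*v^2 + 4*v, -6*u^2*v + 4*u)
At (-1, -1): (2, 2).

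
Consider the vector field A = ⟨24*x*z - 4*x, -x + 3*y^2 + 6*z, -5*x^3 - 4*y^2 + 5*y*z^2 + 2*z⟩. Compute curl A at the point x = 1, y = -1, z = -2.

(∇×A)₁ = ∂A₃/∂y − ∂A₂/∂z = -8*y + 5*z^2 - 6
(∇×A)₂ = ∂A₁/∂z − ∂A₃/∂x = 15*x^2 + 24*x
(∇×A)₃ = ∂A₂/∂x − ∂A₁/∂y = -1
∇×A = (-8*y + 5*z^2 - 6, 15*x^2 + 24*x, -1)
At (1, -1, -2): (22, 39, -1).

(22, 39, -1)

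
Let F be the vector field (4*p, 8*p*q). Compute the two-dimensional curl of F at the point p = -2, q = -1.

-8

∂F₂/∂p = 8*q
∂F₁/∂q = 0
Scalar curl = 8*q
At (-2, -1): -8.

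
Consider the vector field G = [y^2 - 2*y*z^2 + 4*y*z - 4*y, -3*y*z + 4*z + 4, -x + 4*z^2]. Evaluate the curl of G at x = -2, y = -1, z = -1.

(-7, -7, 12)

(∇×G)₁ = ∂G₃/∂y − ∂G₂/∂z = 3*y - 4
(∇×G)₂ = ∂G₁/∂z − ∂G₃/∂x = -4*y*z + 4*y + 1
(∇×G)₃ = ∂G₂/∂x − ∂G₁/∂y = -2*y + 2*z^2 - 4*z + 4
∇×G = (3*y - 4, -4*y*z + 4*y + 1, -2*y + 2*z^2 - 4*z + 4)
At (-2, -1, -1): (-7, -7, 12).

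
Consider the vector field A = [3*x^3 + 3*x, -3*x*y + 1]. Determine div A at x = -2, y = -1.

∂A₁/∂x = 9*x^2 + 3
∂A₂/∂y = -3*x
∇·A = 9*x^2 - 3*x + 3
At (-2, -1): 45.

45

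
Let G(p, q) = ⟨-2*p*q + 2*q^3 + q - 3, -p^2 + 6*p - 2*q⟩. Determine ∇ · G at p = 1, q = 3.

-8

∂G₁/∂p = -2*q
∂G₂/∂q = -2
∇·G = -2*q - 2
At (1, 3): -8.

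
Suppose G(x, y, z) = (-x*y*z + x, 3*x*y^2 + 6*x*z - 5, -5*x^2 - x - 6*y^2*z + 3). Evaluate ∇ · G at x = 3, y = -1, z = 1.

-22

∂G₁/∂x = -y*z + 1
∂G₂/∂y = 6*x*y
∂G₃/∂z = -6*y^2
∇·G = 6*x*y - 6*y^2 - y*z + 1
At (3, -1, 1): -22.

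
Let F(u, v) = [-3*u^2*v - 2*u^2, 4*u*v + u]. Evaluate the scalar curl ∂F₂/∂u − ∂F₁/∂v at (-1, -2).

∂F₂/∂u = 4*v + 1
∂F₁/∂v = -3*u^2
Scalar curl = 3*u^2 + 4*v + 1
At (-1, -2): -4.

-4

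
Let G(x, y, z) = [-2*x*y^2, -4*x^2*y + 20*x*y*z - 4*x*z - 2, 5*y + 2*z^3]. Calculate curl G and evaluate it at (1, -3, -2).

(69, 0, 140)

(∇×G)₁ = ∂G₃/∂y − ∂G₂/∂z = -20*x*y + 4*x + 5
(∇×G)₂ = ∂G₁/∂z − ∂G₃/∂x = 0
(∇×G)₃ = ∂G₂/∂x − ∂G₁/∂y = -4*x*y + 20*y*z - 4*z
∇×G = (-20*x*y + 4*x + 5, 0, -4*x*y + 20*y*z - 4*z)
At (1, -3, -2): (69, 0, 140).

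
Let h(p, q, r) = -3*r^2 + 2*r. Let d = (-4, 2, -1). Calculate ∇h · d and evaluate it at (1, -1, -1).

∂h/∂p = 0
∂h/∂q = 0
∂h/∂r = -6*r + 2
∇h at (1, -1, -1) = (0, 0, 8)
∇h · d = (0)(-4) + (0)(2) + (8)(-1) = -8

-8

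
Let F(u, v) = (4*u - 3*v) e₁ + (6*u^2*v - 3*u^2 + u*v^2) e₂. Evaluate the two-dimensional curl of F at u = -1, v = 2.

∂F₂/∂u = 12*u*v - 6*u + v^2
∂F₁/∂v = -3
Scalar curl = 12*u*v - 6*u + v^2 + 3
At (-1, 2): -11.

-11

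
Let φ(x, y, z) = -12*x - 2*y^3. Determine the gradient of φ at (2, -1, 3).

∂φ/∂x = -12
∂φ/∂y = -6*y^2
∂φ/∂z = 0
∇φ = (-12, -6*y^2, 0)
At (2, -1, 3): (-12, -6, 0).

(-12, -6, 0)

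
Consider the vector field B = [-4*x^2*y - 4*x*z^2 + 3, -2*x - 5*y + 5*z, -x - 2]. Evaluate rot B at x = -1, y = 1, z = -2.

(-5, -15, 2)

(∇×B)₁ = ∂B₃/∂y − ∂B₂/∂z = -5
(∇×B)₂ = ∂B₁/∂z − ∂B₃/∂x = -8*x*z + 1
(∇×B)₃ = ∂B₂/∂x − ∂B₁/∂y = 4*x^2 - 2
∇×B = (-5, -8*x*z + 1, 4*x^2 - 2)
At (-1, 1, -2): (-5, -15, 2).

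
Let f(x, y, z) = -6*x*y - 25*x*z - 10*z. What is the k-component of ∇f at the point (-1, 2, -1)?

15

(∇f)_3 = ∂f/∂z = -25*x - 10
At (-1, 2, -1): 15.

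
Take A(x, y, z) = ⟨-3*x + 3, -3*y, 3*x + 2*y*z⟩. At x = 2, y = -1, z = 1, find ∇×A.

(∇×A)₁ = ∂A₃/∂y − ∂A₂/∂z = 2*z
(∇×A)₂ = ∂A₁/∂z − ∂A₃/∂x = -3
(∇×A)₃ = ∂A₂/∂x − ∂A₁/∂y = 0
∇×A = (2*z, -3, 0)
At (2, -1, 1): (2, -3, 0).

(2, -3, 0)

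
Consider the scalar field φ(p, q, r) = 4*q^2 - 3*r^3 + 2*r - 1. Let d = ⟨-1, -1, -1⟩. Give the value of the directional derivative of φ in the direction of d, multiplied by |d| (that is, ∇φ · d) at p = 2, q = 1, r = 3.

∂φ/∂p = 0
∂φ/∂q = 8*q
∂φ/∂r = -9*r^2 + 2
∇φ at (2, 1, 3) = (0, 8, -79)
∇φ · d = (0)(-1) + (8)(-1) + (-79)(-1) = 71

71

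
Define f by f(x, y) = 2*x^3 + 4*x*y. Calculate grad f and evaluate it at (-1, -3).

∂f/∂x = 6*x^2 + 4*y
∂f/∂y = 4*x
∇f = (6*x^2 + 4*y, 4*x)
At (-1, -3): (-6, -4).

(-6, -4)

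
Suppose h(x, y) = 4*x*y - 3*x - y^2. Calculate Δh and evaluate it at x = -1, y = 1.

-2

∂²h/∂x² = 0
∂²h/∂y² = -2
∇²h = -2
At (-1, 1): -2.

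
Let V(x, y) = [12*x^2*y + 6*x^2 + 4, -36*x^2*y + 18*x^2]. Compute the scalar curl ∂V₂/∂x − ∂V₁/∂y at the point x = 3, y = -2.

∂V₂/∂x = -72*x*y + 36*x
∂V₁/∂y = 12*x^2
Scalar curl = -12*x^2 - 72*x*y + 36*x
At (3, -2): 432.

432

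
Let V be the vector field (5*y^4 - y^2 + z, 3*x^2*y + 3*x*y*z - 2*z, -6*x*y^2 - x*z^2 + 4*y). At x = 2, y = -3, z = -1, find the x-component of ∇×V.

(∇×V)_1 = ∂V₃/∂y − ∂V₂/∂z
= -12*x*y + 4 − (3*x*y - 2)
= -15*x*y + 6
At (2, -3, -1): 96.

96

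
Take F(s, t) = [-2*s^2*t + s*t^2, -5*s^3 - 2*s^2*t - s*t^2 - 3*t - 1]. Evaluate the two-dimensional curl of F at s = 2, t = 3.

-97

∂F₂/∂s = -15*s^2 - 4*s*t - t^2
∂F₁/∂t = -2*s^2 + 2*s*t
Scalar curl = -13*s^2 - 6*s*t - t^2
At (2, 3): -97.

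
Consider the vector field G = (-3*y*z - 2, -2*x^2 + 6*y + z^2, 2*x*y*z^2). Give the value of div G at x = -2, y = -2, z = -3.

∂G₁/∂x = 0
∂G₂/∂y = 6
∂G₃/∂z = 4*x*y*z
∇·G = 4*x*y*z + 6
At (-2, -2, -3): -42.

-42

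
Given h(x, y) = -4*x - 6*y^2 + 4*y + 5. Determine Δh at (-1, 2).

-12

∂²h/∂x² = 0
∂²h/∂y² = -12
∇²h = -12
At (-1, 2): -12.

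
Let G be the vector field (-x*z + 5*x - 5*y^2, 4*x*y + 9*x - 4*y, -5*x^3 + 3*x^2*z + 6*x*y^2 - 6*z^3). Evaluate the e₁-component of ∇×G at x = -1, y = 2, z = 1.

(∇×G)_1 = ∂G₃/∂y − ∂G₂/∂z
= 12*x*y − (0)
= 12*x*y
At (-1, 2, 1): -24.

-24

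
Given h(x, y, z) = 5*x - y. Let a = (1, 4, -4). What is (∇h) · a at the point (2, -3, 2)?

∂h/∂x = 5
∂h/∂y = -1
∂h/∂z = 0
∇h at (2, -3, 2) = (5, -1, 0)
∇h · a = (5)(1) + (-1)(4) + (0)(-4) = 1

1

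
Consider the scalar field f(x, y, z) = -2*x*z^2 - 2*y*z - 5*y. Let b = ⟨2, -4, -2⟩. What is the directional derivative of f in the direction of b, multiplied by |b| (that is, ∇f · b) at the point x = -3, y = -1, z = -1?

∂f/∂x = -2*z^2
∂f/∂y = -2*z - 5
∂f/∂z = -4*x*z - 2*y
∇f at (-3, -1, -1) = (-2, -3, -10)
∇f · b = (-2)(2) + (-3)(-4) + (-10)(-2) = 28

28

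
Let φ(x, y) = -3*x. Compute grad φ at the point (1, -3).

∂φ/∂x = -3
∂φ/∂y = 0
∇φ = (-3, 0)
At (1, -3): (-3, 0).

(-3, 0)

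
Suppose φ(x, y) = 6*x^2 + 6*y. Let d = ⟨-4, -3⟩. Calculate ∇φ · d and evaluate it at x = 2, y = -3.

-114

∂φ/∂x = 12*x
∂φ/∂y = 6
∇φ at (2, -3) = (24, 6)
∇φ · d = (24)(-4) + (6)(-3) = -114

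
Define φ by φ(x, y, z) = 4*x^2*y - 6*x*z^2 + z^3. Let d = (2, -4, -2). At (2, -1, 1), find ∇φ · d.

∂φ/∂x = 8*x*y - 6*z^2
∂φ/∂y = 4*x^2
∂φ/∂z = -12*x*z + 3*z^2
∇φ at (2, -1, 1) = (-22, 16, -21)
∇φ · d = (-22)(2) + (16)(-4) + (-21)(-2) = -66

-66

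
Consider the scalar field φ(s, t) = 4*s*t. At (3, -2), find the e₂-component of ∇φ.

(∇φ)_2 = ∂φ/∂t = 4*s
At (3, -2): 12.

12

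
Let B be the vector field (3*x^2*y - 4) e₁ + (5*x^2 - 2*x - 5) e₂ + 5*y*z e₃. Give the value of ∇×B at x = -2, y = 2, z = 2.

(∇×B)₁ = ∂B₃/∂y − ∂B₂/∂z = 5*z
(∇×B)₂ = ∂B₁/∂z − ∂B₃/∂x = 0
(∇×B)₃ = ∂B₂/∂x − ∂B₁/∂y = -3*x^2 + 10*x - 2
∇×B = (5*z, 0, -3*x^2 + 10*x - 2)
At (-2, 2, 2): (10, 0, -34).

(10, 0, -34)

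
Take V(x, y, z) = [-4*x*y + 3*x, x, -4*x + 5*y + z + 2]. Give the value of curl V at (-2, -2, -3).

(5, 4, -7)

(∇×V)₁ = ∂V₃/∂y − ∂V₂/∂z = 5
(∇×V)₂ = ∂V₁/∂z − ∂V₃/∂x = 4
(∇×V)₃ = ∂V₂/∂x − ∂V₁/∂y = 4*x + 1
∇×V = (5, 4, 4*x + 1)
At (-2, -2, -3): (5, 4, -7).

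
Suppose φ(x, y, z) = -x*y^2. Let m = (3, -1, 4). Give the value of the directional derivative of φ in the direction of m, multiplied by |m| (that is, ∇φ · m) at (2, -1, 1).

∂φ/∂x = -y^2
∂φ/∂y = -2*x*y
∂φ/∂z = 0
∇φ at (2, -1, 1) = (-1, 4, 0)
∇φ · m = (-1)(3) + (4)(-1) + (0)(4) = -7

-7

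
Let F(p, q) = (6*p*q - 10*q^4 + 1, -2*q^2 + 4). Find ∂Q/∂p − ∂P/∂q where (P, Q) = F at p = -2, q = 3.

1092

∂F₂/∂p = 0
∂F₁/∂q = 6*p - 40*q^3
Scalar curl = -6*p + 40*q^3
At (-2, 3): 1092.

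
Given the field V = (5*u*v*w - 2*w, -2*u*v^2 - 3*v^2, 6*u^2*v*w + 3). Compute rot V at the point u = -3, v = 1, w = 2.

(108, 55, 28)

(∇×V)₁ = ∂V₃/∂v − ∂V₂/∂w = 6*u^2*w
(∇×V)₂ = ∂V₁/∂w − ∂V₃/∂u = -12*u*v*w + 5*u*v - 2
(∇×V)₃ = ∂V₂/∂u − ∂V₁/∂v = -5*u*w - 2*v^2
∇×V = (6*u^2*w, -12*u*v*w + 5*u*v - 2, -5*u*w - 2*v^2)
At (-3, 1, 2): (108, 55, 28).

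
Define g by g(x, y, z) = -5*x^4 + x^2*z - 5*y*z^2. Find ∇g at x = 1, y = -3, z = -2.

(-24, -20, -59)

∂g/∂x = -20*x^3 + 2*x*z
∂g/∂y = -5*z^2
∂g/∂z = x^2 - 10*y*z
∇g = (-20*x^3 + 2*x*z, -5*z^2, x^2 - 10*y*z)
At (1, -3, -2): (-24, -20, -59).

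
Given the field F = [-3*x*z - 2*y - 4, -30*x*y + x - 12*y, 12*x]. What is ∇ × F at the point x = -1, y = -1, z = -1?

(0, -9, 33)

(∇×F)₁ = ∂F₃/∂y − ∂F₂/∂z = 0
(∇×F)₂ = ∂F₁/∂z − ∂F₃/∂x = -3*x - 12
(∇×F)₃ = ∂F₂/∂x − ∂F₁/∂y = -30*y + 3
∇×F = (0, -3*x - 12, -30*y + 3)
At (-1, -1, -1): (0, -9, 33).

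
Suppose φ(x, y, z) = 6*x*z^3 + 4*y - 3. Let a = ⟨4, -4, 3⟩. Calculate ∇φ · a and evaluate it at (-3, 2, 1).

∂φ/∂x = 6*z^3
∂φ/∂y = 4
∂φ/∂z = 18*x*z^2
∇φ at (-3, 2, 1) = (6, 4, -54)
∇φ · a = (6)(4) + (4)(-4) + (-54)(3) = -154

-154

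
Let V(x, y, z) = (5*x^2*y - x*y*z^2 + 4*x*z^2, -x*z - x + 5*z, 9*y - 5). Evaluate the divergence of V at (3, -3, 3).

∂V₁/∂x = 10*x*y - y*z^2 + 4*z^2
∂V₂/∂y = 0
∂V₃/∂z = 0
∇·V = 10*x*y - y*z^2 + 4*z^2
At (3, -3, 3): -27.

-27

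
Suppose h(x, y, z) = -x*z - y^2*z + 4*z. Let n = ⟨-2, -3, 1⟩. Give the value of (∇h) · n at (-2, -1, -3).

∂h/∂x = -z
∂h/∂y = -2*y*z
∂h/∂z = -x - y^2 + 4
∇h at (-2, -1, -3) = (3, -6, 5)
∇h · n = (3)(-2) + (-6)(-3) + (5)(1) = 17

17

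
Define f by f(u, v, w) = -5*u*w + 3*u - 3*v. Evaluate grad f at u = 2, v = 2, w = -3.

(18, -3, -10)

∂f/∂u = -5*w + 3
∂f/∂v = -3
∂f/∂w = -5*u
∇f = (-5*w + 3, -3, -5*u)
At (2, 2, -3): (18, -3, -10).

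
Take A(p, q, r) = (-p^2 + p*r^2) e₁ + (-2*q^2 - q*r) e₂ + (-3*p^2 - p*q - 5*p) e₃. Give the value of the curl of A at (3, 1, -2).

(-2, 12, 0)

(∇×A)₁ = ∂A₃/∂q − ∂A₂/∂r = -p + q
(∇×A)₂ = ∂A₁/∂r − ∂A₃/∂p = 2*p*r + 6*p + q + 5
(∇×A)₃ = ∂A₂/∂p − ∂A₁/∂q = 0
∇×A = (-p + q, 2*p*r + 6*p + q + 5, 0)
At (3, 1, -2): (-2, 12, 0).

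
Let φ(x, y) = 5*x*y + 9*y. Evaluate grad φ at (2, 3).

∂φ/∂x = 5*y
∂φ/∂y = 5*x + 9
∇φ = (5*y, 5*x + 9)
At (2, 3): (15, 19).

(15, 19)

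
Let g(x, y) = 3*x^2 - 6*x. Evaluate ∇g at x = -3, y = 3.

(-24, 0)

∂g/∂x = 6*x - 6
∂g/∂y = 0
∇g = (6*x - 6, 0)
At (-3, 3): (-24, 0).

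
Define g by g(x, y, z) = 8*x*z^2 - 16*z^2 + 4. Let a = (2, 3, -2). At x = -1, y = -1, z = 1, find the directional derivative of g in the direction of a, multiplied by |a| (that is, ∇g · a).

112

∂g/∂x = 8*z^2
∂g/∂y = 0
∂g/∂z = 16*x*z - 32*z
∇g at (-1, -1, 1) = (8, 0, -48)
∇g · a = (8)(2) + (0)(3) + (-48)(-2) = 112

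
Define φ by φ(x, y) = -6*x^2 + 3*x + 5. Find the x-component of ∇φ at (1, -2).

(∇φ)_1 = ∂φ/∂x = -12*x + 3
At (1, -2): -9.

-9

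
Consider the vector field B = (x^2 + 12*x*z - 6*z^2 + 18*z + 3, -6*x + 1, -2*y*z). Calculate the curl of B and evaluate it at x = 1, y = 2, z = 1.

(∇×B)₁ = ∂B₃/∂y − ∂B₂/∂z = -2*z
(∇×B)₂ = ∂B₁/∂z − ∂B₃/∂x = 12*x - 12*z + 18
(∇×B)₃ = ∂B₂/∂x − ∂B₁/∂y = -6
∇×B = (-2*z, 12*x - 12*z + 18, -6)
At (1, 2, 1): (-2, 18, -6).

(-2, 18, -6)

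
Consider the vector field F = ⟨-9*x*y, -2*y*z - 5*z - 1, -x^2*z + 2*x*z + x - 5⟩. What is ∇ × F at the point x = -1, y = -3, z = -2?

(∇×F)₁ = ∂F₃/∂y − ∂F₂/∂z = 2*y + 5
(∇×F)₂ = ∂F₁/∂z − ∂F₃/∂x = 2*x*z - 2*z - 1
(∇×F)₃ = ∂F₂/∂x − ∂F₁/∂y = 9*x
∇×F = (2*y + 5, 2*x*z - 2*z - 1, 9*x)
At (-1, -3, -2): (-1, 7, -9).

(-1, 7, -9)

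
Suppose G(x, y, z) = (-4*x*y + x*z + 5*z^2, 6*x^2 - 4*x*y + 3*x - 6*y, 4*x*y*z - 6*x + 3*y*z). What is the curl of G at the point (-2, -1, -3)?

(∇×G)₁ = ∂G₃/∂y − ∂G₂/∂z = 4*x*z + 3*z
(∇×G)₂ = ∂G₁/∂z − ∂G₃/∂x = x - 4*y*z + 10*z + 6
(∇×G)₃ = ∂G₂/∂x − ∂G₁/∂y = 16*x - 4*y + 3
∇×G = (4*x*z + 3*z, x - 4*y*z + 10*z + 6, 16*x - 4*y + 3)
At (-2, -1, -3): (15, -38, -25).

(15, -38, -25)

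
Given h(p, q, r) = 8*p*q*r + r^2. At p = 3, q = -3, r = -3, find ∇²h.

∂²h/∂p² = 0
∂²h/∂q² = 0
∂²h/∂r² = 2
∇²h = 2
At (3, -3, -3): 2.

2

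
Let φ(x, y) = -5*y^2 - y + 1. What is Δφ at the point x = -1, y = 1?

∂²φ/∂x² = 0
∂²φ/∂y² = -10
∇²φ = -10
At (-1, 1): -10.

-10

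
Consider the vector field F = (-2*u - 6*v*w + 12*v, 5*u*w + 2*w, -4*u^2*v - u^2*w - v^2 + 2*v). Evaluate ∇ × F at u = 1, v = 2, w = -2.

(∇×F)₁ = ∂F₃/∂v − ∂F₂/∂w = -4*u^2 - 5*u - 2*v
(∇×F)₂ = ∂F₁/∂w − ∂F₃/∂u = 8*u*v + 2*u*w - 6*v
(∇×F)₃ = ∂F₂/∂u − ∂F₁/∂v = 11*w - 12
∇×F = (-4*u^2 - 5*u - 2*v, 8*u*v + 2*u*w - 6*v, 11*w - 12)
At (1, 2, -2): (-13, 0, -34).

(-13, 0, -34)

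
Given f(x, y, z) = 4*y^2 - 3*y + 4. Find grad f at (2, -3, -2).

(0, -27, 0)

∂f/∂x = 0
∂f/∂y = 8*y - 3
∂f/∂z = 0
∇f = (0, 8*y - 3, 0)
At (2, -3, -2): (0, -27, 0).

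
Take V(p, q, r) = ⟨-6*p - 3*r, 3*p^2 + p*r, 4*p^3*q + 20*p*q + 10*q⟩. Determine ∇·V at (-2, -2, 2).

∂V₁/∂p = -6
∂V₂/∂q = 0
∂V₃/∂r = 0
∇·V = -6
At (-2, -2, 2): -6.

-6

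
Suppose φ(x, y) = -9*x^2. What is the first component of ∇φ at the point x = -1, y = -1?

18

(∇φ)_1 = ∂φ/∂x = -18*x
At (-1, -1): 18.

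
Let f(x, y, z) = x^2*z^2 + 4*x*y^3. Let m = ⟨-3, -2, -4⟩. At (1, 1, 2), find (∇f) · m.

∂f/∂x = 2*x*z^2 + 4*y^3
∂f/∂y = 12*x*y^2
∂f/∂z = 2*x^2*z
∇f at (1, 1, 2) = (12, 12, 4)
∇f · m = (12)(-3) + (12)(-2) + (4)(-4) = -76

-76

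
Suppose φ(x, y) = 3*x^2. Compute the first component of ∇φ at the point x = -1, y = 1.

-6

(∇φ)_1 = ∂φ/∂x = 6*x
At (-1, 1): -6.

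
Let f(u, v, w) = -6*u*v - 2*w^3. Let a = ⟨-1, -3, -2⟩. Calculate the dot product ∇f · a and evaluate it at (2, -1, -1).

42

∂f/∂u = -6*v
∂f/∂v = -6*u
∂f/∂w = -6*w^2
∇f at (2, -1, -1) = (6, -12, -6)
∇f · a = (6)(-1) + (-12)(-3) + (-6)(-2) = 42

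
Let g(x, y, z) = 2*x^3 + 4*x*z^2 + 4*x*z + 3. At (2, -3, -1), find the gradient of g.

(24, 0, -8)

∂g/∂x = 6*x^2 + 4*z^2 + 4*z
∂g/∂y = 0
∂g/∂z = 8*x*z + 4*x
∇g = (6*x^2 + 4*z^2 + 4*z, 0, 8*x*z + 4*x)
At (2, -3, -1): (24, 0, -8).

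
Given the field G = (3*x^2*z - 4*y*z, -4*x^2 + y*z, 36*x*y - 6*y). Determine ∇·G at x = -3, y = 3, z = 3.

∂G₁/∂x = 6*x*z
∂G₂/∂y = z
∂G₃/∂z = 0
∇·G = 6*x*z + z
At (-3, 3, 3): -51.

-51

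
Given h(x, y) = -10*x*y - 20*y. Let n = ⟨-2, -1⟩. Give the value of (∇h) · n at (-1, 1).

30

∂h/∂x = -10*y
∂h/∂y = -10*x - 20
∇h at (-1, 1) = (-10, -10)
∇h · n = (-10)(-2) + (-10)(-1) = 30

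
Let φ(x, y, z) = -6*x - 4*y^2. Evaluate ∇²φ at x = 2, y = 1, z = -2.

-8

∂²φ/∂x² = 0
∂²φ/∂y² = -8
∂²φ/∂z² = 0
∇²φ = -8
At (2, 1, -2): -8.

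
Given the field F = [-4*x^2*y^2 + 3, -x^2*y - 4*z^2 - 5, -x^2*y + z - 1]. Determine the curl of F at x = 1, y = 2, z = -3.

(-25, 4, 12)

(∇×F)₁ = ∂F₃/∂y − ∂F₂/∂z = -x^2 + 8*z
(∇×F)₂ = ∂F₁/∂z − ∂F₃/∂x = 2*x*y
(∇×F)₃ = ∂F₂/∂x − ∂F₁/∂y = 8*x^2*y - 2*x*y
∇×F = (-x^2 + 8*z, 2*x*y, 8*x^2*y - 2*x*y)
At (1, 2, -3): (-25, 4, 12).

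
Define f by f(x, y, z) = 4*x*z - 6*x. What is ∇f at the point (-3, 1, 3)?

(6, 0, -12)

∂f/∂x = 4*z - 6
∂f/∂y = 0
∂f/∂z = 4*x
∇f = (4*z - 6, 0, 4*x)
At (-3, 1, 3): (6, 0, -12).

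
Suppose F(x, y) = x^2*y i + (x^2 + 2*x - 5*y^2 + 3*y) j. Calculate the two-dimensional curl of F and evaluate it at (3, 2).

∂F₂/∂x = 2*x + 2
∂F₁/∂y = x^2
Scalar curl = -x^2 + 2*x + 2
At (3, 2): -1.

-1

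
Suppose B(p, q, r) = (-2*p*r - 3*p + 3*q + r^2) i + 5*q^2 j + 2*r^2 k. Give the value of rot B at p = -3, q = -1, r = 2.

(0, 10, -3)

(∇×B)₁ = ∂B₃/∂q − ∂B₂/∂r = 0
(∇×B)₂ = ∂B₁/∂r − ∂B₃/∂p = -2*p + 2*r
(∇×B)₃ = ∂B₂/∂p − ∂B₁/∂q = -3
∇×B = (0, -2*p + 2*r, -3)
At (-3, -1, 2): (0, 10, -3).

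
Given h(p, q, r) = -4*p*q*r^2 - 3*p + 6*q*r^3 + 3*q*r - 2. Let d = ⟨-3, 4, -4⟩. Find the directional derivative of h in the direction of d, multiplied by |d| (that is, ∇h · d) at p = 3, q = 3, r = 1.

∂h/∂p = -4*q*r^2 - 3
∂h/∂q = -4*p*r^2 + 6*r^3 + 3*r
∂h/∂r = -8*p*q*r + 18*q*r^2 + 3*q
∇h at (3, 3, 1) = (-15, -3, -9)
∇h · d = (-15)(-3) + (-3)(4) + (-9)(-4) = 69

69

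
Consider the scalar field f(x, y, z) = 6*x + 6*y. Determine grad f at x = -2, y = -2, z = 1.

∂f/∂x = 6
∂f/∂y = 6
∂f/∂z = 0
∇f = (6, 6, 0)
At (-2, -2, 1): (6, 6, 0).

(6, 6, 0)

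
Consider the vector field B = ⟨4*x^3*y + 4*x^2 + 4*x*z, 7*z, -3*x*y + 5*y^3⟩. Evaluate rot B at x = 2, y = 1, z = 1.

(2, 11, -32)

(∇×B)₁ = ∂B₃/∂y − ∂B₂/∂z = -3*x + 15*y^2 - 7
(∇×B)₂ = ∂B₁/∂z − ∂B₃/∂x = 4*x + 3*y
(∇×B)₃ = ∂B₂/∂x − ∂B₁/∂y = -4*x^3
∇×B = (-3*x + 15*y^2 - 7, 4*x + 3*y, -4*x^3)
At (2, 1, 1): (2, 11, -32).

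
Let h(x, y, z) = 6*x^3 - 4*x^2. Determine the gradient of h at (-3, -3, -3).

(186, 0, 0)

∂h/∂x = 18*x^2 - 8*x
∂h/∂y = 0
∂h/∂z = 0
∇h = (18*x^2 - 8*x, 0, 0)
At (-3, -3, -3): (186, 0, 0).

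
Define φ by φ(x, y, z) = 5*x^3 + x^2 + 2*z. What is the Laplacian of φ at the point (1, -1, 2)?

∂²φ/∂x² = 2*(15*x + 1)
∂²φ/∂y² = 0
∂²φ/∂z² = 0
∇²φ = 30*x + 2
At (1, -1, 2): 32.

32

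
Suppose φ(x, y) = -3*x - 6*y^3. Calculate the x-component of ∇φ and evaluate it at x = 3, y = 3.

(∇φ)_1 = ∂φ/∂x = -3
At (3, 3): -3.

-3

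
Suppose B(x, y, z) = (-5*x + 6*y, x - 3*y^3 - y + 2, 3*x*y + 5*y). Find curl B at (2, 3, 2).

(∇×B)₁ = ∂B₃/∂y − ∂B₂/∂z = 3*x + 5
(∇×B)₂ = ∂B₁/∂z − ∂B₃/∂x = -3*y
(∇×B)₃ = ∂B₂/∂x − ∂B₁/∂y = -5
∇×B = (3*x + 5, -3*y, -5)
At (2, 3, 2): (11, -9, -5).

(11, -9, -5)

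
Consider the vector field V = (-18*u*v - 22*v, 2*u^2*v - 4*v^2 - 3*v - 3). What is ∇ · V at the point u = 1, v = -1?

∂V₁/∂u = -18*v
∂V₂/∂v = 2*u^2 - 8*v - 3
∇·V = 2*u^2 - 26*v - 3
At (1, -1): 25.

25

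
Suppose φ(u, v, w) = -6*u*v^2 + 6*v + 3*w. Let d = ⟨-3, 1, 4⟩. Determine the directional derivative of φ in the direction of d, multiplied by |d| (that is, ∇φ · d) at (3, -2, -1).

162

∂φ/∂u = -6*v^2
∂φ/∂v = -12*u*v + 6
∂φ/∂w = 3
∇φ at (3, -2, -1) = (-24, 78, 3)
∇φ · d = (-24)(-3) + (78)(1) + (3)(4) = 162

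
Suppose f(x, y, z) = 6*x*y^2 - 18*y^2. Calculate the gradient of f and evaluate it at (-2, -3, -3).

∂f/∂x = 6*y^2
∂f/∂y = 12*x*y - 36*y
∂f/∂z = 0
∇f = (6*y^2, 12*x*y - 36*y, 0)
At (-2, -3, -3): (54, 180, 0).

(54, 180, 0)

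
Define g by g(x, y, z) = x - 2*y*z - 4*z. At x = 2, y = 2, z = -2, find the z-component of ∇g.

(∇g)_3 = ∂g/∂z = -2*y - 4
At (2, 2, -2): -8.

-8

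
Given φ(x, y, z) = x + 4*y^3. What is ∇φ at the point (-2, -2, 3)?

∂φ/∂x = 1
∂φ/∂y = 12*y^2
∂φ/∂z = 0
∇φ = (1, 12*y^2, 0)
At (-2, -2, 3): (1, 48, 0).

(1, 48, 0)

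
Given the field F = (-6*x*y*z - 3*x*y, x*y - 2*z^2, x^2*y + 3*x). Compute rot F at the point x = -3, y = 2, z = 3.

(∇×F)₁ = ∂F₃/∂y − ∂F₂/∂z = x^2 + 4*z
(∇×F)₂ = ∂F₁/∂z − ∂F₃/∂x = -8*x*y - 3
(∇×F)₃ = ∂F₂/∂x − ∂F₁/∂y = 6*x*z + 3*x + y
∇×F = (x^2 + 4*z, -8*x*y - 3, 6*x*z + 3*x + y)
At (-3, 2, 3): (21, 45, -61).

(21, 45, -61)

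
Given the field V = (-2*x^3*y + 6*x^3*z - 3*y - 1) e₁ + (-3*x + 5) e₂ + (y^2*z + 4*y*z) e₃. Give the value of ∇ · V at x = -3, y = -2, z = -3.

∂V₁/∂x = -6*x^2*y + 18*x^2*z
∂V₂/∂y = 0
∂V₃/∂z = y^2 + 4*y
∇·V = -6*x^2*y + 18*x^2*z + y^2 + 4*y
At (-3, -2, -3): -382.

-382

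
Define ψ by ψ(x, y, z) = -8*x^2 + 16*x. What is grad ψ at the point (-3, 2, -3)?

∂ψ/∂x = -16*x + 16
∂ψ/∂y = 0
∂ψ/∂z = 0
∇ψ = (-16*x + 16, 0, 0)
At (-3, 2, -3): (64, 0, 0).

(64, 0, 0)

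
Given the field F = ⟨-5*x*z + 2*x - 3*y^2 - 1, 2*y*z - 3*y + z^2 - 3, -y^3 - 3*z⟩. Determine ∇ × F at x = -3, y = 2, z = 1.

(∇×F)₁ = ∂F₃/∂y − ∂F₂/∂z = -3*y^2 - 2*y - 2*z
(∇×F)₂ = ∂F₁/∂z − ∂F₃/∂x = -5*x
(∇×F)₃ = ∂F₂/∂x − ∂F₁/∂y = 6*y
∇×F = (-3*y^2 - 2*y - 2*z, -5*x, 6*y)
At (-3, 2, 1): (-18, 15, 12).

(-18, 15, 12)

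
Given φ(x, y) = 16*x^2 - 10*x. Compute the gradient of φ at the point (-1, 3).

(-42, 0)

∂φ/∂x = 32*x - 10
∂φ/∂y = 0
∇φ = (32*x - 10, 0)
At (-1, 3): (-42, 0).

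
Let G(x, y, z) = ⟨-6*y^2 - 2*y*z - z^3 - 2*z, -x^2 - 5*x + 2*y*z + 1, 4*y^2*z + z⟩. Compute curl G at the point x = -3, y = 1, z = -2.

(∇×G)₁ = ∂G₃/∂y − ∂G₂/∂z = 8*y*z - 2*y
(∇×G)₂ = ∂G₁/∂z − ∂G₃/∂x = -2*y - 3*z^2 - 2
(∇×G)₃ = ∂G₂/∂x − ∂G₁/∂y = -2*x + 12*y + 2*z - 5
∇×G = (8*y*z - 2*y, -2*y - 3*z^2 - 2, -2*x + 12*y + 2*z - 5)
At (-3, 1, -2): (-18, -16, 9).

(-18, -16, 9)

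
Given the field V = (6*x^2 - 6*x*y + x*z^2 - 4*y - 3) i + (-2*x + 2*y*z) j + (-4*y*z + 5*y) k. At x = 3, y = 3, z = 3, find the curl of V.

(-13, 18, 20)

(∇×V)₁ = ∂V₃/∂y − ∂V₂/∂z = -2*y - 4*z + 5
(∇×V)₂ = ∂V₁/∂z − ∂V₃/∂x = 2*x*z
(∇×V)₃ = ∂V₂/∂x − ∂V₁/∂y = 6*x + 2
∇×V = (-2*y - 4*z + 5, 2*x*z, 6*x + 2)
At (3, 3, 3): (-13, 18, 20).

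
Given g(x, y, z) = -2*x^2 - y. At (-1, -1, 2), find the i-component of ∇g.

4

(∇g)_1 = ∂g/∂x = -4*x
At (-1, -1, 2): 4.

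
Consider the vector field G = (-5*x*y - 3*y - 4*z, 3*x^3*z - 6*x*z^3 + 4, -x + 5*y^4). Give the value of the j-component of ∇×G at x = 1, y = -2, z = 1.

-3

(∇×G)_2 = ∂G₁/∂z − ∂G₃/∂x
= -4 − (-1)
= -3
At (1, -2, 1): -3.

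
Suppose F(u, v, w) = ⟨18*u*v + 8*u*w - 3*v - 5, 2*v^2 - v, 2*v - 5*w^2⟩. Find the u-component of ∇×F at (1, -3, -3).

(∇×F)_1 = ∂F₃/∂v − ∂F₂/∂w
= 2 − (0)
= 2
At (1, -3, -3): 2.

2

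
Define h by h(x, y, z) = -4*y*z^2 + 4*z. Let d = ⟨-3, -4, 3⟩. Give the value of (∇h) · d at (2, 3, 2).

∂h/∂x = 0
∂h/∂y = -4*z^2
∂h/∂z = -8*y*z + 4
∇h at (2, 3, 2) = (0, -16, -44)
∇h · d = (0)(-3) + (-16)(-4) + (-44)(3) = -68

-68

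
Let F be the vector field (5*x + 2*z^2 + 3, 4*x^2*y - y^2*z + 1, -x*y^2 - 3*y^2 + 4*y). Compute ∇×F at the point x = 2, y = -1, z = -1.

(∇×F)₁ = ∂F₃/∂y − ∂F₂/∂z = -2*x*y + y^2 - 6*y + 4
(∇×F)₂ = ∂F₁/∂z − ∂F₃/∂x = y^2 + 4*z
(∇×F)₃ = ∂F₂/∂x − ∂F₁/∂y = 8*x*y
∇×F = (-2*x*y + y^2 - 6*y + 4, y^2 + 4*z, 8*x*y)
At (2, -1, -1): (15, -3, -16).

(15, -3, -16)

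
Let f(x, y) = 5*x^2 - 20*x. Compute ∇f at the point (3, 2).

(10, 0)

∂f/∂x = 10*x - 20
∂f/∂y = 0
∇f = (10*x - 20, 0)
At (3, 2): (10, 0).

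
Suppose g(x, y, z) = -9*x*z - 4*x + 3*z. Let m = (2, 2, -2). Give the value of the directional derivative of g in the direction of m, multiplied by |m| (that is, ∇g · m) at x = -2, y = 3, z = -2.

-14

∂g/∂x = -9*z - 4
∂g/∂y = 0
∂g/∂z = -9*x + 3
∇g at (-2, 3, -2) = (14, 0, 21)
∇g · m = (14)(2) + (0)(2) + (21)(-2) = -14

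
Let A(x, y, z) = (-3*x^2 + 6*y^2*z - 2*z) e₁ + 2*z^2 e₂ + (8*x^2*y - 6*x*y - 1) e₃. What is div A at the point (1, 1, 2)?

-6

∂A₁/∂x = -6*x
∂A₂/∂y = 0
∂A₃/∂z = 0
∇·A = -6*x
At (1, 1, 2): -6.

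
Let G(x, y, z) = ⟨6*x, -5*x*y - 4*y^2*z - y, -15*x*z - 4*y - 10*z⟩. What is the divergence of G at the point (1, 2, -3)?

23

∂G₁/∂x = 6
∂G₂/∂y = -5*x - 8*y*z - 1
∂G₃/∂z = -15*x - 10
∇·G = -20*x - 8*y*z - 5
At (1, 2, -3): 23.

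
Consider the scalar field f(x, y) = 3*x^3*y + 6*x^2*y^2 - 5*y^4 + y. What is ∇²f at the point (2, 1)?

36

∂²f/∂x² = 6*y*(3*x + 2*y)
∂²f/∂y² = 12*(x^2 - 5*y^2)
∇²f = 12*x^2 + 18*x*y - 48*y^2
At (2, 1): 36.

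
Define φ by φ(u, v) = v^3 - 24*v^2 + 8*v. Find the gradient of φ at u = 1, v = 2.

(0, -76)

∂φ/∂u = 0
∂φ/∂v = 3*v^2 - 48*v + 8
∇φ = (0, 3*v^2 - 48*v + 8)
At (1, 2): (0, -76).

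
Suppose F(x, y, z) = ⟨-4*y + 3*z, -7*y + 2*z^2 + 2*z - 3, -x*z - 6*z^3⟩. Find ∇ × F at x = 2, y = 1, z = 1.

(-6, 4, 4)

(∇×F)₁ = ∂F₃/∂y − ∂F₂/∂z = -4*z - 2
(∇×F)₂ = ∂F₁/∂z − ∂F₃/∂x = z + 3
(∇×F)₃ = ∂F₂/∂x − ∂F₁/∂y = 4
∇×F = (-4*z - 2, z + 3, 4)
At (2, 1, 1): (-6, 4, 4).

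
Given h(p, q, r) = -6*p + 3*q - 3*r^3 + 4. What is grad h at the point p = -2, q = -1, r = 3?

(-6, 3, -81)

∂h/∂p = -6
∂h/∂q = 3
∂h/∂r = -9*r^2
∇h = (-6, 3, -9*r^2)
At (-2, -1, 3): (-6, 3, -81).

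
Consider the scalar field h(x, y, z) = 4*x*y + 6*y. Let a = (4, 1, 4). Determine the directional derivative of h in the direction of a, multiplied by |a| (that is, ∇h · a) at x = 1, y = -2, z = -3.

-22

∂h/∂x = 4*y
∂h/∂y = 4*x + 6
∂h/∂z = 0
∇h at (1, -2, -3) = (-8, 10, 0)
∇h · a = (-8)(4) + (10)(1) + (0)(4) = -22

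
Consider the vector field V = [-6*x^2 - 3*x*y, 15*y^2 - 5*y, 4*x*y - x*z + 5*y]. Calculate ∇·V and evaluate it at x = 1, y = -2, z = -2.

∂V₁/∂x = -12*x - 3*y
∂V₂/∂y = 30*y - 5
∂V₃/∂z = -x
∇·V = -13*x + 27*y - 5
At (1, -2, -2): -72.

-72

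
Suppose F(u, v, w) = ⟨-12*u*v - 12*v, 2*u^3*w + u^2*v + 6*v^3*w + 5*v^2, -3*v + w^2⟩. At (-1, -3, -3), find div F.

∂F₁/∂u = -12*v
∂F₂/∂v = u^2 + 18*v^2*w + 10*v
∂F₃/∂w = 2*w
∇·F = u^2 + 18*v^2*w - 2*v + 2*w
At (-1, -3, -3): -485.

-485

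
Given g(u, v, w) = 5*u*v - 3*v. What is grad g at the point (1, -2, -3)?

(-10, 2, 0)

∂g/∂u = 5*v
∂g/∂v = 5*u - 3
∂g/∂w = 0
∇g = (5*v, 5*u - 3, 0)
At (1, -2, -3): (-10, 2, 0).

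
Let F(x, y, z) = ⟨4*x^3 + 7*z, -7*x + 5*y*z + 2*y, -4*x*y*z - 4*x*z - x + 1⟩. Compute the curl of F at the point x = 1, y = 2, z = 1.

(-14, 20, -7)

(∇×F)₁ = ∂F₃/∂y − ∂F₂/∂z = -4*x*z - 5*y
(∇×F)₂ = ∂F₁/∂z − ∂F₃/∂x = 4*y*z + 4*z + 8
(∇×F)₃ = ∂F₂/∂x − ∂F₁/∂y = -7
∇×F = (-4*x*z - 5*y, 4*y*z + 4*z + 8, -7)
At (1, 2, 1): (-14, 20, -7).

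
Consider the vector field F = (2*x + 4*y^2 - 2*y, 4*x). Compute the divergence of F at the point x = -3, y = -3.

2

∂F₁/∂x = 2
∂F₂/∂y = 0
∇·F = 2
At (-3, -3): 2.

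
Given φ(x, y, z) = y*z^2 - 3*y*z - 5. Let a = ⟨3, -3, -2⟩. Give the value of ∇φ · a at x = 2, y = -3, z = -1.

∂φ/∂x = 0
∂φ/∂y = z^2 - 3*z
∂φ/∂z = 2*y*z - 3*y
∇φ at (2, -3, -1) = (0, 4, 15)
∇φ · a = (0)(3) + (4)(-3) + (15)(-2) = -42

-42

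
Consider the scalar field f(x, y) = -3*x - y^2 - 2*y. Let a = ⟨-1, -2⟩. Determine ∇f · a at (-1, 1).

∂f/∂x = -3
∂f/∂y = -2*y - 2
∇f at (-1, 1) = (-3, -4)
∇f · a = (-3)(-1) + (-4)(-2) = 11

11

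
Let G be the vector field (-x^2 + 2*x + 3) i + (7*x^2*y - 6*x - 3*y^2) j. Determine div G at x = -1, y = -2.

∂G₁/∂x = -2*x + 2
∂G₂/∂y = 7*x^2 - 6*y
∇·G = 7*x^2 - 2*x - 6*y + 2
At (-1, -2): 23.

23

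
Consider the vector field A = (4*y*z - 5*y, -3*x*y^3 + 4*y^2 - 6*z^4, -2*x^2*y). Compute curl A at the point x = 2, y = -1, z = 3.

(∇×A)₁ = ∂A₃/∂y − ∂A₂/∂z = -2*x^2 + 24*z^3
(∇×A)₂ = ∂A₁/∂z − ∂A₃/∂x = 4*x*y + 4*y
(∇×A)₃ = ∂A₂/∂x − ∂A₁/∂y = -3*y^3 - 4*z + 5
∇×A = (-2*x^2 + 24*z^3, 4*x*y + 4*y, -3*y^3 - 4*z + 5)
At (2, -1, 3): (640, -12, -4).

(640, -12, -4)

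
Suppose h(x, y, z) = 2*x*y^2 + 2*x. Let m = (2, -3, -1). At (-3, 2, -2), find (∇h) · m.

92

∂h/∂x = 2*y^2 + 2
∂h/∂y = 4*x*y
∂h/∂z = 0
∇h at (-3, 2, -2) = (10, -24, 0)
∇h · m = (10)(2) + (-24)(-3) + (0)(-1) = 92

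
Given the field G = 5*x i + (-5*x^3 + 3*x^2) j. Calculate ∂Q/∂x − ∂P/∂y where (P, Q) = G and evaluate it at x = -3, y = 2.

-153

∂G₂/∂x = -15*x^2 + 6*x
∂G₁/∂y = 0
Scalar curl = -15*x^2 + 6*x
At (-3, 2): -153.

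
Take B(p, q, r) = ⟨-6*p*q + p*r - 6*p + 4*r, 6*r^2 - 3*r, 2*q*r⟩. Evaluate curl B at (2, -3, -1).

(13, 6, 12)

(∇×B)₁ = ∂B₃/∂q − ∂B₂/∂r = -10*r + 3
(∇×B)₂ = ∂B₁/∂r − ∂B₃/∂p = p + 4
(∇×B)₃ = ∂B₂/∂p − ∂B₁/∂q = 6*p
∇×B = (-10*r + 3, p + 4, 6*p)
At (2, -3, -1): (13, 6, 12).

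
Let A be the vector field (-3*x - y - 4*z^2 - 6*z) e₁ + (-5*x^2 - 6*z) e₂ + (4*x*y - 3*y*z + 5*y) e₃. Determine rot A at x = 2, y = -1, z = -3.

(28, 22, -19)

(∇×A)₁ = ∂A₃/∂y − ∂A₂/∂z = 4*x - 3*z + 11
(∇×A)₂ = ∂A₁/∂z − ∂A₃/∂x = -4*y - 8*z - 6
(∇×A)₃ = ∂A₂/∂x − ∂A₁/∂y = -10*x + 1
∇×A = (4*x - 3*z + 11, -4*y - 8*z - 6, -10*x + 1)
At (2, -1, -3): (28, 22, -19).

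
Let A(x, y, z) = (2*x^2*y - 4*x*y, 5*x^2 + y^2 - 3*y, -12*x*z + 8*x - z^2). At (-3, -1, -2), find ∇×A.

(0, -32, -60)

(∇×A)₁ = ∂A₃/∂y − ∂A₂/∂z = 0
(∇×A)₂ = ∂A₁/∂z − ∂A₃/∂x = 12*z - 8
(∇×A)₃ = ∂A₂/∂x − ∂A₁/∂y = -2*x^2 + 14*x
∇×A = (0, 12*z - 8, -2*x^2 + 14*x)
At (-3, -1, -2): (0, -32, -60).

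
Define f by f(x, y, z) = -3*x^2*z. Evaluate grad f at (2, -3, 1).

(-12, 0, -12)

∂f/∂x = -6*x*z
∂f/∂y = 0
∂f/∂z = -3*x^2
∇f = (-6*x*z, 0, -3*x^2)
At (2, -3, 1): (-12, 0, -12).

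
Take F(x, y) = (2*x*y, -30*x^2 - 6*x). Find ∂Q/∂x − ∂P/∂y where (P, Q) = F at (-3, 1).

180

∂F₂/∂x = -60*x - 6
∂F₁/∂y = 2*x
Scalar curl = -62*x - 6
At (-3, 1): 180.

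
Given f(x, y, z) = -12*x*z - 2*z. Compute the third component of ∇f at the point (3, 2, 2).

-38

(∇f)_3 = ∂f/∂z = -12*x - 2
At (3, 2, 2): -38.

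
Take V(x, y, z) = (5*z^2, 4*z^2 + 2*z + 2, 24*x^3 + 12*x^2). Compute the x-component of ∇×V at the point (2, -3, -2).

(∇×V)_1 = ∂V₃/∂y − ∂V₂/∂z
= 0 − (8*z + 2)
= -8*z - 2
At (2, -3, -2): 14.

14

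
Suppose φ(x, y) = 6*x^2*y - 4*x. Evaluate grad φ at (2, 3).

∂φ/∂x = 12*x*y - 4
∂φ/∂y = 6*x^2
∇φ = (12*x*y - 4, 6*x^2)
At (2, 3): (68, 24).

(68, 24)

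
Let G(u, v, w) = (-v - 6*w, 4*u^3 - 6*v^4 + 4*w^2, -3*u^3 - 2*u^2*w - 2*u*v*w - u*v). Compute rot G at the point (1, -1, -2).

(∇×G)₁ = ∂G₃/∂v − ∂G₂/∂w = -2*u*w - u - 8*w
(∇×G)₂ = ∂G₁/∂w − ∂G₃/∂u = 9*u^2 + 4*u*w + 2*v*w + v - 6
(∇×G)₃ = ∂G₂/∂u − ∂G₁/∂v = 12*u^2 + 1
∇×G = (-2*u*w - u - 8*w, 9*u^2 + 4*u*w + 2*v*w + v - 6, 12*u^2 + 1)
At (1, -1, -2): (19, -2, 13).

(19, -2, 13)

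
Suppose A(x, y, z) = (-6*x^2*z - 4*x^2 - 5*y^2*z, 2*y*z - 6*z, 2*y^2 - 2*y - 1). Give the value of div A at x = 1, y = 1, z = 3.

-38

∂A₁/∂x = -12*x*z - 8*x
∂A₂/∂y = 2*z
∂A₃/∂z = 0
∇·A = -12*x*z - 8*x + 2*z
At (1, 1, 3): -38.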